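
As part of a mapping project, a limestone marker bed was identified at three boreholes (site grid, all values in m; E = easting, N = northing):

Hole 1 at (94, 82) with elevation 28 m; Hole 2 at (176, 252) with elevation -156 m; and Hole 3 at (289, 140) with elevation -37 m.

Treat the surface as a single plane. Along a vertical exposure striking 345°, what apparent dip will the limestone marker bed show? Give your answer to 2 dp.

46.01°

Let the plane be z = a·E + b·N + c.
Hole 2−Hole 1: 82a + 170b = −184;  Hole 3−Hole 1: 195a + 58b = −65.
Solving gives a = −0.01331, b = −1.07593.
Unit vector along 345° is (sin 345°, cos 345°) = (-0.2588, 0.9659).
Slope in that direction = a·(-0.2588) + b·(0.9659) = −1.03582.
Apparent dip = arctan|1.03582| = 46.01° (true dip is 47.1°, so apparent ≤ true as expected).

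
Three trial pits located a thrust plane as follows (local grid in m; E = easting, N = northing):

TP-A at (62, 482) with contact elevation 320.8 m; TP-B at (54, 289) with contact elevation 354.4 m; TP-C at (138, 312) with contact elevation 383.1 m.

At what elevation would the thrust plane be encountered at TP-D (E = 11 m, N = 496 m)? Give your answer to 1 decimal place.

298.1 m

Two edge vectors: TP-A→TP-B = (-8, -193, 33.6), TP-A→TP-C = (76, -170, 62.3).
Normal n = (TP-A→TP-B) × (TP-A→TP-C) = (-6311.9, 3052, 16028).
So ∂z/∂E = −n_x/n_z = 0.39380 and ∂z/∂N = −n_y/n_z = −0.19042.
Intercept c from TP-A: 320.8 − 24.42 + 91.78 = 388.16.
At (11, 496): z = 4.3 − 94.4 + 388.16 = 298.1 m.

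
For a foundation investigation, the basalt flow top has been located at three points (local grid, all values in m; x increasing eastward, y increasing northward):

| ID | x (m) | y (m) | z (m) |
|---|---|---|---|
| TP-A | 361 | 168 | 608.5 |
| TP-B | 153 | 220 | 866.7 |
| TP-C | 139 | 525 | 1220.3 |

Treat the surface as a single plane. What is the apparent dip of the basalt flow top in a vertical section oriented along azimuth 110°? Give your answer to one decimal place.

52.1°

Two edge vectors: TP-A→TP-B = (-208, 52, 258.2), TP-A→TP-C = (-222, 357, 611.8).
Normal n = (TP-A→TP-B) × (TP-A→TP-C) = (-60363.8, 69934, -62712).
So ∂z/∂x = −n_x/n_z = −0.96256 and ∂z/∂y = −n_y/n_z = 1.11516.
Unit vector along 110° is (sin 110°, cos 110°) = (0.9397, -0.3420).
Slope in that direction = a·(0.9397) + b·(-0.3420) = −1.28591.
Apparent dip = arctan|1.28591| = 52.1° (true dip is 55.8°, so apparent ≤ true as expected).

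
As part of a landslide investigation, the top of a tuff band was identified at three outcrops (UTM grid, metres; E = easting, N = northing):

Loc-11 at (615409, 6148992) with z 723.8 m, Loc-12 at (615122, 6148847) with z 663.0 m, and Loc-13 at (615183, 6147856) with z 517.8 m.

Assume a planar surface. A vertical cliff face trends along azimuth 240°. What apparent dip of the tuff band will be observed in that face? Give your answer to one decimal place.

Two edge vectors: Loc-11→Loc-12 = (-287, -145, -60.8), Loc-11→Loc-13 = (-226, -1136, -206).
Normal n = (Loc-11→Loc-12) × (Loc-11→Loc-13) = (-39198.8, -45381.2, 293262).
So ∂z/∂E = −n_x/n_z = 0.13366 and ∂z/∂N = −n_y/n_z = 0.15475.
Unit vector along 240° is (sin 240°, cos 240°) = (-0.8660, -0.5000).
Slope in that direction = a·(-0.8660) + b·(-0.5000) = −0.19313.
Apparent dip = arctan|0.19313| = 10.9° (true dip is 11.6°, so apparent ≤ true as expected).

10.9°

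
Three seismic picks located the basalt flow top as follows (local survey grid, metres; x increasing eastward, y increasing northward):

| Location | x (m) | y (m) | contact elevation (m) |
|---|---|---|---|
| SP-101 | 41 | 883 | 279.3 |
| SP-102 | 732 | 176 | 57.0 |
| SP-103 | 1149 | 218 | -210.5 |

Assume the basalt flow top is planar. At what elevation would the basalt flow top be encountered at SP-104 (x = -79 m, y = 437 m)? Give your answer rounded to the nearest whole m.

Let the plane be z = a·x + b·y + c.
SP-102−SP-101: 691a − 707b = −222.3;  SP-103−SP-101: 1108a − 665b = −489.8.
Solving gives a = −0.61283, b = −0.28453.
Then c = 279.3 − a·41 − b·883 = 555.67.
At (-79, 437): z = 48.4 − 124.3 + 555.67 = 479.7 m.

480 m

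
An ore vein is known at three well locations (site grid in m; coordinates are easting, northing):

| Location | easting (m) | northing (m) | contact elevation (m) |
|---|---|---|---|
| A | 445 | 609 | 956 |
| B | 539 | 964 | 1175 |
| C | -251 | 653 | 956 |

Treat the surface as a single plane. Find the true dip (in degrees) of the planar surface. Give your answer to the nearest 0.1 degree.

31.3°

Let the plane be z = a·easting + b·northing + c.
B−A: 94a + 355b = 219;  C−A: −696a + 44b = 0.
Solving gives a = 0.03836, b = 0.60674.
Gradient magnitude |∇z| = √(a² + b²) = √(0.00147 + 0.36814) = 0.60796.
True dip = arctan(0.60796) = 31.3°, dipping toward S (azimuth ≈ 184°).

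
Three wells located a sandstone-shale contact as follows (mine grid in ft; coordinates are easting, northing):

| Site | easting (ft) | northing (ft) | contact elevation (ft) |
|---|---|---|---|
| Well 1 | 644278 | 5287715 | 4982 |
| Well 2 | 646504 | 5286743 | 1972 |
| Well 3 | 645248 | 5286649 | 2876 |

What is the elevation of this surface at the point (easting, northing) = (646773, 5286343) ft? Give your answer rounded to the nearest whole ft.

Let the plane be z = a·easting + b·northing + c.
Well 2−Well 1: 2226a − 972b = −3010;  Well 3−Well 1: 970a − 1066b = −2106.
Solving gives a = −0.81228410, b = 1.23647694.
Then c = 4982 − a·644278 − b·5287715 = −6009818.90.
At (646773, 5286343): z = −525363.4 + 6536441.2 − 6009818.90 = 1258.9 ft.

1259 ft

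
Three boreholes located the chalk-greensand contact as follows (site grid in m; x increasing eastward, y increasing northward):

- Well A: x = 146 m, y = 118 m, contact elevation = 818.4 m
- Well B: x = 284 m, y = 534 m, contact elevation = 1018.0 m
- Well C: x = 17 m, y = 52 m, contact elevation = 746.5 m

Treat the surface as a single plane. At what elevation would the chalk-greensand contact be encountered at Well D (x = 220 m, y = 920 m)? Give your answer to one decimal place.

Two edge vectors: Well A→Well B = (138, 416, 199.6), Well A→Well C = (-129, -66, -71.9).
Normal n = (Well A→Well B) × (Well A→Well C) = (-16736.8, -15826.2, 44556).
So ∂z/∂x = −n_x/n_z = 0.37564 and ∂z/∂y = −n_y/n_z = 0.35520.
Intercept c from Well A: 818.4 − 54.84 − 41.91 = 721.64.
At (220, 920): z = 82.6 + 326.8 + 721.64 = 1131.1 m.

1131.1 m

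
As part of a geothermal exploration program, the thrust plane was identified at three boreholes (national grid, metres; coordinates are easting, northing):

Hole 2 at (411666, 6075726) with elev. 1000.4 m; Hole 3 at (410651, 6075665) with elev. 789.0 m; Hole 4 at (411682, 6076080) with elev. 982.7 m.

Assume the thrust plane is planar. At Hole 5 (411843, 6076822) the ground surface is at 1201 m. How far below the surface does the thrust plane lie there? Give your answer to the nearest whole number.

228 m

Two edge vectors: Hole 2→Hole 3 = (-1015, -61, -211.4), Hole 2→Hole 4 = (16, 354, -17.7).
Normal n = (Hole 2→Hole 3) × (Hole 2→Hole 4) = (75915.3, -21347.9, -358334).
So ∂z/∂easting = −n_x/n_z = 0.21185626 and ∂z/∂northing = −n_y/n_z = −0.05957542.
Intercept c from Hole 2: 1000.4 − 87214.02 + 361963.95 = 275750.33.
At (411843, 6076822): z_contact = 87251.5 − 362029.2 + 275750.33 = 972.6 m.
Depth below ground = 1201 − 972.6 = 228 m.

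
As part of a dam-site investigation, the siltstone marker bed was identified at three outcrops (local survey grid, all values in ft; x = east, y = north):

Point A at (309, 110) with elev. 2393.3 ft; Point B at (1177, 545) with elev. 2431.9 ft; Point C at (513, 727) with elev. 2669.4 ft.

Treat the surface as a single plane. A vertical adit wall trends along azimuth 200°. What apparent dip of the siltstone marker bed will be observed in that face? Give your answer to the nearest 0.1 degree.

22.5°

Let the plane be z = a·x + b·y + c.
Point B−Point A: 868a + 435b = 38.6;  Point C−Point A: 204a + 617b = 276.1.
Solving gives a = −0.21550, b = 0.51874.
Unit vector along 200° is (sin 200°, cos 200°) = (-0.3420, -0.9397).
Slope in that direction = a·(-0.3420) + b·(-0.9397) = −0.41375.
Apparent dip = arctan|0.41375| = 22.5° (true dip is 29.3°, so apparent ≤ true as expected).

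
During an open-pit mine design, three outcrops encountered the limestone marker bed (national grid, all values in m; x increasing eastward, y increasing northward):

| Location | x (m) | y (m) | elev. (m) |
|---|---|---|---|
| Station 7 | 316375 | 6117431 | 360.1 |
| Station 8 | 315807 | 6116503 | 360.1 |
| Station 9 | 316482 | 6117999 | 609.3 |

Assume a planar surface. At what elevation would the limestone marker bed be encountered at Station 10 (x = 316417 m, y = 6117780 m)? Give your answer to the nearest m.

538 m

Two edge vectors: Station 7→Station 8 = (-568, -928, 0), Station 7→Station 9 = (107, 568, 249.2).
Normal n = (Station 7→Station 8) × (Station 7→Station 9) = (-231257.6, 141545.6, -223328).
So ∂z/∂x = −n_x/n_z = −1.03550652 and ∂z/∂y = −n_y/n_z = 0.63380140.
Intercept c from Station 7: 360.1 + 327608.38 − 3877236.36 = −3549267.88.
At (316417, 6117780): z = −327651.9 + 3877457.6 − 3549267.88 = 537.8 m.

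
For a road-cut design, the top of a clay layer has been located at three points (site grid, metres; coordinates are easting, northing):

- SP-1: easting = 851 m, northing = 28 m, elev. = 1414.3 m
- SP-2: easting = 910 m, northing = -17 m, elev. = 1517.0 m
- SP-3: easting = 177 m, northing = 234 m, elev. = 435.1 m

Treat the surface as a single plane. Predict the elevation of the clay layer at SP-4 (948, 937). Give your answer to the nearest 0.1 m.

Let the plane be z = a·easting + b·northing + c.
SP-2−SP-1: 59a − 45b = 102.7;  SP-3−SP-1: −674a + 206b = −979.2.
Solving gives a = 1.26033, b = −0.62979.
Then c = 1414.3 − a·851 − b·28 = 359.39.
At (948, 937): z = 1194.8 − 590.1 + 359.39 = 964.1 m.

964.1 m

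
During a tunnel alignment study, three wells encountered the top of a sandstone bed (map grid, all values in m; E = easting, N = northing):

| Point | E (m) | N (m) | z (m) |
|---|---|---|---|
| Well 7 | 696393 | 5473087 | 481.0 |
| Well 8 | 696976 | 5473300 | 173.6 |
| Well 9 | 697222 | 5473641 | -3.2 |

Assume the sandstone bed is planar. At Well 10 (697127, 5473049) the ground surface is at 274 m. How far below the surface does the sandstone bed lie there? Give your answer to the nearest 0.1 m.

122.6 m

Let the plane be z = a·E + b·N + c.
Well 8−Well 7: 583a + 213b = −307.4;  Well 9−Well 7: 829a + 554b = −484.2.
Solving gives a = −0.458761654, b = −0.187520918.
Then c = 481 − a·696393 − b·5473087 = 1346277.70.
At (697127, 5473049): z_contact = −319815.14 − 1026311.17 + 1346277.70 = 151.39 m.
Depth below ground = 274 − 151.39 = 122.6 m.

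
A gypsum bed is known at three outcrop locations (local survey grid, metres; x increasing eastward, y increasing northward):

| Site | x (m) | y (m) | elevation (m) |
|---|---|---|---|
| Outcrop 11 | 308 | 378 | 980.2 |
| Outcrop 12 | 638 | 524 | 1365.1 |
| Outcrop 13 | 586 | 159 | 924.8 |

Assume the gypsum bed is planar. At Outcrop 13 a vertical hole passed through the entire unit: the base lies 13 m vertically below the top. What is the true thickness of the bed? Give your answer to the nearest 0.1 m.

7.9 m

Let the plane be z = a·x + b·y + c.
Outcrop 12−Outcrop 11: 330a + 146b = 384.9;  Outcrop 13−Outcrop 11: 278a − 219b = −55.4.
Solving gives a = 0.67523, b = 1.11010.
|∇z| = √(a²+b²) = 1.29933, so dip δ = arctan(1.29933) = 52.42°.
True thickness = vertical thickness × cos δ = 13 × cos 52.42° = 7.9 m.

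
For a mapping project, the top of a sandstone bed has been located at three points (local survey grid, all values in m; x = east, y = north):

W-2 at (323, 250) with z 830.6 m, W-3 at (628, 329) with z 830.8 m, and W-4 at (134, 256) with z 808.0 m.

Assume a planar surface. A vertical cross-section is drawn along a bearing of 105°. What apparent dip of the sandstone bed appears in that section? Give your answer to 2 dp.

11.79°

Two edge vectors: W-2→W-3 = (305, 79, 0.2), W-2→W-4 = (-189, 6, -22.6).
Normal n = (W-2→W-3) × (W-2→W-4) = (-1786.6, 6855.2, 16761).
So ∂z/∂x = −n_x/n_z = 0.10659 and ∂z/∂y = −n_y/n_z = −0.40900.
Unit vector along 105° is (sin 105°, cos 105°) = (0.9659, -0.2588).
Slope in that direction = a·(0.9659) + b·(-0.2588) = 0.20882.
Apparent dip = arctan|0.20882| = 11.79° (true dip is 22.9°, so apparent ≤ true as expected).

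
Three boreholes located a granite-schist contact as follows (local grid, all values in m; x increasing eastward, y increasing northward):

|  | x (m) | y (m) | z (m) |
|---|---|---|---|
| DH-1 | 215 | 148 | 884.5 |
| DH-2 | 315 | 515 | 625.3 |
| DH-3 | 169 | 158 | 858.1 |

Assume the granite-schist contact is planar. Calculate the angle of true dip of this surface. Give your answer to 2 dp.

Two edge vectors: DH-1→DH-2 = (100, 367, -259.2), DH-1→DH-3 = (-46, 10, -26.4).
Normal n = (DH-1→DH-2) × (DH-1→DH-3) = (-7096.8, 14563.2, 17882).
So ∂z/∂x = −n_x/n_z = 0.39687 and ∂z/∂y = −n_y/n_z = −0.81441.
Gradient magnitude |∇z| = √(a² + b²) = √(0.15750 + 0.66326) = 0.90596.
True dip = arctan(0.90596) = 42.18°, dipping toward NNW (azimuth ≈ 334°).

42.18°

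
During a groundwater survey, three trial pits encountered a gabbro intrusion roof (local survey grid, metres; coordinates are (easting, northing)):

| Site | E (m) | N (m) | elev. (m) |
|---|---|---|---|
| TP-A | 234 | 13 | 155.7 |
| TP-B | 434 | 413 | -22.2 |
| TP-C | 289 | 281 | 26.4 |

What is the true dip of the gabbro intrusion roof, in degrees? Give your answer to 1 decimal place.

Let the plane be z = a·E + b·N + c.
TP-B−TP-A: 200a + 400b = −177.9;  TP-C−TP-A: 55a + 268b = −129.3.
Solving gives a = 0.12794, b = −0.50872.
Gradient magnitude |∇z| = √(a² + b²) = √(0.01637 + 0.25879) = 0.52456.
True dip = arctan(0.52456) = 27.7°, dipping toward NNW (azimuth ≈ 346°).

27.7°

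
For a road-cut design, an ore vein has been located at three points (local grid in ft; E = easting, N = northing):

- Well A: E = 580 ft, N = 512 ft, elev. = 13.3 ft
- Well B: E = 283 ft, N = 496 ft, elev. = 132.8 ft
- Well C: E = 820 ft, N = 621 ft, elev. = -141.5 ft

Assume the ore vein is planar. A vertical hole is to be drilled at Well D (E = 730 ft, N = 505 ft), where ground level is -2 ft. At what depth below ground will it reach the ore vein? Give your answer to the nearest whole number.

Let the plane be z = a·E + b·N + c.
Well B−Well A: −297a − 16b = 119.5;  Well C−Well A: 240a + 109b = −154.8.
Solving gives a = −0.36970, b = −0.60616.
Then c = 13.3 − a·580 − b·512 = 538.08.
At (730, 505): z_contact = −269.9 − 306.1 + 538.08 = -37.9 ft.
Depth below ground = -2 − (-37.9) = 36 ft.

36 ft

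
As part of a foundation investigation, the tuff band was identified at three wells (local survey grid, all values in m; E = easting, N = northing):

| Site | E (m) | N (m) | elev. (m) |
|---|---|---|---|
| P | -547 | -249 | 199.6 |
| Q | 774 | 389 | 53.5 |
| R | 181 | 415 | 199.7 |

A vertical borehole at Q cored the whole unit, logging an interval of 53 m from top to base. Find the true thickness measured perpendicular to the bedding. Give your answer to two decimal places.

Two edge vectors: P→Q = (1321, 638, -146.1), P→R = (728, 664, 0.1).
Normal n = (P→Q) × (P→R) = (97074.2, -106492.9, 412680).
So ∂z/∂E = −n_x/n_z = −0.23523 and ∂z/∂N = −n_y/n_z = 0.25805.
|∇z| = √(a²+b²) = 0.34918, so dip δ = arctan(0.34918) = 19.25°.
True thickness = vertical thickness × cos δ = 53 × cos 19.25° = 50.04 m.

50.04 m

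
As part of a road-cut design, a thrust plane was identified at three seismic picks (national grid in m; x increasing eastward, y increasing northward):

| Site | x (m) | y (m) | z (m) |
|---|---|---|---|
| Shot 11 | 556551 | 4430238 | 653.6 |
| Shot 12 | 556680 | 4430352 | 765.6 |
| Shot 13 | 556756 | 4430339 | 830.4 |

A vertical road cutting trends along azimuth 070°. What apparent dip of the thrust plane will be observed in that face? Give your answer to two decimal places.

38.96°

Two edge vectors: Shot 11→Shot 12 = (129, 114, 112), Shot 11→Shot 13 = (205, 101, 176.8).
Normal n = (Shot 11→Shot 12) × (Shot 11→Shot 13) = (8843.2, 152.8, -10341).
So ∂z/∂x = −n_x/n_z = 0.85516 and ∂z/∂y = −n_y/n_z = 0.01478.
Unit vector along 070° is (sin 70°, cos 70°) = (0.9397, 0.3420).
Slope in that direction = a·(0.9397) + b·(0.3420) = 0.80864.
Apparent dip = arctan|0.80864| = 38.96° (true dip is 40.5°, so apparent ≤ true as expected).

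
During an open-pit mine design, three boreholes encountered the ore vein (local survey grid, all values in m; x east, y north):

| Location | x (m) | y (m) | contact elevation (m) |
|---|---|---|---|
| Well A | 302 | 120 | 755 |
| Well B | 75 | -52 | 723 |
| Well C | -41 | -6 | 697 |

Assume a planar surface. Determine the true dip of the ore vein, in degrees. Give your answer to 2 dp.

Let the plane be z = a·x + b·y + c.
Well B−Well A: −227a − 172b = −32;  Well C−Well A: −343a − 126b = −58.
Solving gives a = 0.19556, b = −0.07205.
Gradient magnitude |∇z| = √(a² + b²) = √(0.03825 + 0.00519) = 0.20842.
True dip = arctan(0.20842) = 11.77°, dipping toward WNW (azimuth ≈ 290°).

11.77°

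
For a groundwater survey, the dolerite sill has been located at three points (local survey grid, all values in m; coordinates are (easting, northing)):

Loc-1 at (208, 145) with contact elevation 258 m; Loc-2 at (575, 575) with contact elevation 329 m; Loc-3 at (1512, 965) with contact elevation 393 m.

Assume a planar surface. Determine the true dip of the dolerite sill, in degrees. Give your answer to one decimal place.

9.4°

Let the plane be z = a·E + b·N + c.
Loc-2−Loc-1: 367a + 430b = 71;  Loc-3−Loc-1: 1304a + 820b = 135.
Solving gives a = −0.00065, b = 0.16567.
Gradient magnitude |∇z| = √(a² + b²) = √(0.00000 + 0.02745) = 0.16568.
True dip = arctan(0.16568) = 9.4°, dipping toward S (azimuth ≈ 180°).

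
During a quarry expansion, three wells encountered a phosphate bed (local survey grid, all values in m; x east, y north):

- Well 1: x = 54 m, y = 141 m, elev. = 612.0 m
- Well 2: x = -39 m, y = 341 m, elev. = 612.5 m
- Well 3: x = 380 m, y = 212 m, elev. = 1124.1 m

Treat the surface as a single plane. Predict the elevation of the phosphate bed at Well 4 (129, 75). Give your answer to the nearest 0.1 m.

675.0 m

Two edge vectors: Well 1→Well 2 = (-93, 200, 0.5), Well 1→Well 3 = (326, 71, 512.1).
Normal n = (Well 1→Well 2) × (Well 1→Well 3) = (102384.5, 47788.3, -71803).
So ∂z/∂x = −n_x/n_z = 1.42591 and ∂z/∂y = −n_y/n_z = 0.66555.
Intercept c from Well 1: 612 − 77.00 − 93.84 = 441.16.
At (129, 75): z = 183.9 + 49.9 + 441.16 = 675.0 m.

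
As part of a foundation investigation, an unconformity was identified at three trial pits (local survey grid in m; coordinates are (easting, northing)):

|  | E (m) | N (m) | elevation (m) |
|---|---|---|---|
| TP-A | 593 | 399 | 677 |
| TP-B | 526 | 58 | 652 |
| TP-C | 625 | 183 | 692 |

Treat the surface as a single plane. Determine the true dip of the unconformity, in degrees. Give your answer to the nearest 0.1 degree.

Let the plane be z = a·E + b·N + c.
TP-B−TP-A: −67a − 341b = −25;  TP-C−TP-A: 32a − 216b = 15.
Solving gives a = 0.41424, b = −0.00808.
Gradient magnitude |∇z| = √(a² + b²) = √(0.17159 + 0.00007) = 0.41432.
True dip = arctan(0.41432) = 22.5°, dipping toward W (azimuth ≈ 271°).

22.5°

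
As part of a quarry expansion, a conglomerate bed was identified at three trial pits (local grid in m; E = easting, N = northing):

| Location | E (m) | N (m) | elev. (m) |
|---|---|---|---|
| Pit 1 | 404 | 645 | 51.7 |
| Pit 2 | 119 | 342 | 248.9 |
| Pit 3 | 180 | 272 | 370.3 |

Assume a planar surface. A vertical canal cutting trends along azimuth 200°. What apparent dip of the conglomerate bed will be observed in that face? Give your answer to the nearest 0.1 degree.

Two edge vectors: Pit 1→Pit 2 = (-285, -303, 197.2), Pit 1→Pit 3 = (-224, -373, 318.6).
Normal n = (Pit 1→Pit 2) × (Pit 1→Pit 3) = (-22980.2, 46628.2, 38433).
So ∂z/∂E = −n_x/n_z = 0.59793 and ∂z/∂N = −n_y/n_z = −1.21323.
Unit vector along 200° is (sin 200°, cos 200°) = (-0.3420, -0.9397).
Slope in that direction = a·(-0.3420) + b·(-0.9397) = 0.93556.
Apparent dip = arctan|0.93556| = 43.1° (true dip is 53.5°, so apparent ≤ true as expected).

43.1°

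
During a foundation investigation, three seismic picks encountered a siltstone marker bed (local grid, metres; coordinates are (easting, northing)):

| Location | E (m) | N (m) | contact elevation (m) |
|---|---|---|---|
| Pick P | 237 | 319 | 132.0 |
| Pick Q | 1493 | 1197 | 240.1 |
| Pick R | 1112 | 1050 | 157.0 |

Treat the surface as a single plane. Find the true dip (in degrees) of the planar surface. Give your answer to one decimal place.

29.6°

Let the plane be z = a·E + b·N + c.
Pick Q−Pick P: 1256a + 878b = 108.1;  Pick R−Pick P: 875a + 731b = 25.
Solving gives a = 0.38076, b = −0.42157.
Gradient magnitude |∇z| = √(a² + b²) = √(0.14498 + 0.17772) = 0.56807.
True dip = arctan(0.56807) = 29.6°, dipping toward NW (azimuth ≈ 318°).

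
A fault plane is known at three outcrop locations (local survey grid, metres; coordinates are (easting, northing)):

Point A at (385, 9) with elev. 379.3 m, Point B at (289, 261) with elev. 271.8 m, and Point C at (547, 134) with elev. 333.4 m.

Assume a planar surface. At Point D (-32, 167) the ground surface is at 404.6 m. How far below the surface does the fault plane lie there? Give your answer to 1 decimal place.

Let the plane be z = a·E + b·N + c.
Point B−Point A: −96a + 252b = −107.5;  Point C−Point A: 162a + 125b = −45.9.
Solving gives a = 0.03541, b = −0.41310.
Then c = 379.3 − a·385 − b·9 = 369.38.
At (-32, 167): z_contact = −1.13 − 68.99 + 369.38 = 299.26 m.
Depth below ground = 404.6 − 299.26 = 105.3 m.

105.3 m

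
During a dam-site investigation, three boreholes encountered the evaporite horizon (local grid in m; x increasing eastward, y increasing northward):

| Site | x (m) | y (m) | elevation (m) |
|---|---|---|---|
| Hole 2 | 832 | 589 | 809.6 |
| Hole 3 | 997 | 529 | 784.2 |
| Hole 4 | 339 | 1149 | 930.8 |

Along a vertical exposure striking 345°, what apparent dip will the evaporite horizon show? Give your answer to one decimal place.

Two edge vectors: Hole 2→Hole 3 = (165, -60, -25.4), Hole 2→Hole 4 = (-493, 560, 121.2).
Normal n = (Hole 2→Hole 3) × (Hole 2→Hole 4) = (6952, -7475.8, 62820).
So ∂z/∂x = −n_x/n_z = −0.11067 and ∂z/∂y = −n_y/n_z = 0.11900.
Unit vector along 345° is (sin 345°, cos 345°) = (-0.2588, 0.9659).
Slope in that direction = a·(-0.2588) + b·(0.9659) = 0.14359.
Apparent dip = arctan|0.14359| = 8.2° (true dip is 9.2°, so apparent ≤ true as expected).

8.2°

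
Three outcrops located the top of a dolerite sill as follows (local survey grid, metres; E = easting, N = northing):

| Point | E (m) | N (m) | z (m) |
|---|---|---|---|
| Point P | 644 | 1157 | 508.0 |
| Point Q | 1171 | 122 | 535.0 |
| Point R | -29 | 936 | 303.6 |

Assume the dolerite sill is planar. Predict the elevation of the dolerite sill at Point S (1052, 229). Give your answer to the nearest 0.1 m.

Let the plane be z = a·E + b·N + c.
Point Q−Point P: 527a − 1035b = 27;  Point R−Point P: −673a − 221b = −204.4.
Solving gives a = 0.267546, b = 0.110142.
Then c = 508 − a·644 − b·1157 = 208.27.
At (1052, 229): z = 281.5 + 25.2 + 208.27 = 514.9 m.

514.9 m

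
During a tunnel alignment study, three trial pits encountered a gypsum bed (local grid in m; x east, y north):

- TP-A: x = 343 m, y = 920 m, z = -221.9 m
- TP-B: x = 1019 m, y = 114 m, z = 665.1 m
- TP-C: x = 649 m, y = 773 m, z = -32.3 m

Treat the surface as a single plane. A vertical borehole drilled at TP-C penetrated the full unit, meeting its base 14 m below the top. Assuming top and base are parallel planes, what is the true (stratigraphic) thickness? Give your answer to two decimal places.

Two edge vectors: TP-A→TP-B = (676, -806, 887), TP-A→TP-C = (306, -147, 189.6).
Normal n = (TP-A→TP-B) × (TP-A→TP-C) = (-22428.6, 143252.4, 147264).
So ∂z/∂x = −n_x/n_z = 0.15230 and ∂z/∂y = −n_y/n_z = −0.97276.
|∇z| = √(a²+b²) = 0.98461, so dip δ = arctan(0.98461) = 44.56°.
True thickness = vertical thickness × cos δ = 14 × cos 44.56° = 9.98 m.

9.98 m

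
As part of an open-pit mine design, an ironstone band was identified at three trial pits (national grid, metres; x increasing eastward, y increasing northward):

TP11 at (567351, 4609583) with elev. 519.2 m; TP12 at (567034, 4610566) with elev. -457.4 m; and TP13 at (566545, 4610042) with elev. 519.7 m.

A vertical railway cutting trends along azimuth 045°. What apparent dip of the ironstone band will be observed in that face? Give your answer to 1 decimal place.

Let the plane be z = a·x + b·y + c.
TP12−TP11: −317a + 983b = −976.6;  TP13−TP11: −806a + 459b = 0.5.
Solving gives a = −0.69381, b = −1.21723.
Unit vector along 045° is (sin 45°, cos 45°) = (0.7071, 0.7071).
Slope in that direction = a·(0.7071) + b·(0.7071) = −1.35131.
Apparent dip = arctan|1.35131| = 53.5° (true dip is 54.5°, so apparent ≤ true as expected).

53.5°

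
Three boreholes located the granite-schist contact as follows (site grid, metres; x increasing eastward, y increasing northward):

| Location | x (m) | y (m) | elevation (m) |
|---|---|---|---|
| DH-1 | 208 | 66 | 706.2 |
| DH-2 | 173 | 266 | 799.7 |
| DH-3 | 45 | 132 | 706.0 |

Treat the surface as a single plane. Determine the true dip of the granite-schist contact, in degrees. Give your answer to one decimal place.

28.5°

Two edge vectors: DH-1→DH-2 = (-35, 200, 93.5), DH-1→DH-3 = (-163, 66, -0.2).
Normal n = (DH-1→DH-2) × (DH-1→DH-3) = (-6211, -15247.5, 30290).
So ∂z/∂x = −n_x/n_z = 0.20505 and ∂z/∂y = −n_y/n_z = 0.50338.
Gradient magnitude |∇z| = √(a² + b²) = √(0.04205 + 0.25340) = 0.54355.
True dip = arctan(0.54355) = 28.5°, dipping toward SSW (azimuth ≈ 202°).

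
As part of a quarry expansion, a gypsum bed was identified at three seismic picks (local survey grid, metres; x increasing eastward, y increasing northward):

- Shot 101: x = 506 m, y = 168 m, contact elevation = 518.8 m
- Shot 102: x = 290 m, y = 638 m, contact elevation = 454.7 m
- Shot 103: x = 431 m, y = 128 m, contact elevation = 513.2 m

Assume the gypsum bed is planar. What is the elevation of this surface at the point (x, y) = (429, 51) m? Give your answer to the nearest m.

Let the plane be z = a·x + b·y + c.
Shot 102−Shot 101: −216a + 470b = −64.1;  Shot 103−Shot 101: −75a − 40b = −5.6.
Solving gives a = 0.11839, b = −0.08198.
Then c = 518.8 − a·506 − b·168 = 472.67.
At (429, 51): z = 50.8 − 4.2 + 472.67 = 519.3 m.

519 m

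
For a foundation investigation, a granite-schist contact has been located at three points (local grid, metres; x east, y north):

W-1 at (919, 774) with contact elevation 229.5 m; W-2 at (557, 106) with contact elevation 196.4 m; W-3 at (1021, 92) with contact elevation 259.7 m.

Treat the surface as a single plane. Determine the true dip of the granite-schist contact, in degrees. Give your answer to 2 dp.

Let the plane be z = a·x + b·y + c.
W-2−W-1: −362a − 668b = −33.1;  W-3−W-1: 102a − 682b = 30.2.
Solving gives a = 0.13570, b = −0.02399.
Gradient magnitude |∇z| = √(a² + b²) = √(0.01841 + 0.00058) = 0.13780.
True dip = arctan(0.13780) = 7.85°, dipping toward W (azimuth ≈ 280°).

7.85°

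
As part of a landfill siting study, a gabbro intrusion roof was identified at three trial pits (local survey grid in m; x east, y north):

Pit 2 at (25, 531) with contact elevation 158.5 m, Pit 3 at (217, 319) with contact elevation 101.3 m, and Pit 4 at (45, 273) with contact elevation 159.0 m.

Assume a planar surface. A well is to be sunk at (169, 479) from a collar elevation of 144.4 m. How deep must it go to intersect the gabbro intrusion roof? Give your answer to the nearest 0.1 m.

Two edge vectors: Pit 2→Pit 3 = (192, -212, -57.2), Pit 2→Pit 4 = (20, -258, 0.5).
Normal n = (Pit 2→Pit 3) × (Pit 2→Pit 4) = (-14863.6, -1240, -45296).
So ∂z/∂x = −n_x/n_z = −0.32814 and ∂z/∂y = −n_y/n_z = −0.02738.
Intercept c from Pit 2: 158.5 + 8.20 + 14.54 = 181.24.
At (169, 479): z_contact = −55.46 − 13.11 + 181.24 = 112.67 m.
Depth below ground = 144.4 − 112.67 = 31.7 m.

31.7 m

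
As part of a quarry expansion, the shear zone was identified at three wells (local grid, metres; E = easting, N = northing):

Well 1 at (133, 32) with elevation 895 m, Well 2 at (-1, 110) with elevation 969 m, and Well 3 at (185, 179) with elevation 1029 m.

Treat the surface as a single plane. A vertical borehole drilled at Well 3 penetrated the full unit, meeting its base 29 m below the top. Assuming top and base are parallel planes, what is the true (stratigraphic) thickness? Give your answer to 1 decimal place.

Two edge vectors: Well 1→Well 2 = (-134, 78, 74), Well 1→Well 3 = (52, 147, 134).
Normal n = (Well 1→Well 2) × (Well 1→Well 3) = (-426, 21804, -23754).
So ∂z/∂E = −n_x/n_z = −0.01793 and ∂z/∂N = −n_y/n_z = 0.91791.
|∇z| = √(a²+b²) = 0.91808, so dip δ = arctan(0.91808) = 42.55°.
True thickness = vertical thickness × cos δ = 29 × cos 42.55° = 21.4 m.

21.4 m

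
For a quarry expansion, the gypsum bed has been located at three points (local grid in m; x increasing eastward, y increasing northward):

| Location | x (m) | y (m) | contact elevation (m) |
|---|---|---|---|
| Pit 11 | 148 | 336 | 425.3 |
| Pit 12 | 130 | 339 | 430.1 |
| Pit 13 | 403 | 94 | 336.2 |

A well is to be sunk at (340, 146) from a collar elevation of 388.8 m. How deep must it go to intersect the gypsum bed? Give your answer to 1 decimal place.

Two edge vectors: Pit 11→Pit 12 = (-18, 3, 4.8), Pit 11→Pit 13 = (255, -242, -89.1).
Normal n = (Pit 11→Pit 12) × (Pit 11→Pit 13) = (894.3, -379.8, 3591).
So ∂z/∂x = −n_x/n_z = −0.24904 and ∂z/∂y = −n_y/n_z = 0.10576.
Intercept c from Pit 11: 425.3 + 36.86 − 35.54 = 426.62.
At (340, 146): z_contact = −84.67 + 15.44 + 426.62 = 357.39 m.
Depth below ground = 388.8 − 357.39 = 31.4 m.

31.4 m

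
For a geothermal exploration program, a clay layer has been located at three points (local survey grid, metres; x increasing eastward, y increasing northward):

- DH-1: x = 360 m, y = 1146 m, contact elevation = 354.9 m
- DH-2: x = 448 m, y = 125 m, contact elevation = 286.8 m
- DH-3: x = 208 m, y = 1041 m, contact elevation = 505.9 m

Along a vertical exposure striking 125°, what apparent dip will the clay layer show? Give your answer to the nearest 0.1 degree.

Let the plane be z = a·x + b·y + c.
DH-2−DH-1: 88a − 1021b = −68.1;  DH-3−DH-1: −152a − 105b = 151.
Solving gives a = −0.98108, b = −0.01786.
Unit vector along 125° is (sin 125°, cos 125°) = (0.8192, -0.5736).
Slope in that direction = a·(0.8192) + b·(-0.5736) = −0.79341.
Apparent dip = arctan|0.79341| = 38.4° (true dip is 44.5°, so apparent ≤ true as expected).

38.4°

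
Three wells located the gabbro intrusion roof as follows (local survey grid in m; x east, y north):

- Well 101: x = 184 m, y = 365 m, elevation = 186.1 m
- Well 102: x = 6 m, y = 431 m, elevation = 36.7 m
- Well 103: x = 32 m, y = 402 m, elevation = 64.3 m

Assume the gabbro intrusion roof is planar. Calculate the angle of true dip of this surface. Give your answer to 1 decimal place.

Let the plane be z = a·x + b·y + c.
Well 102−Well 101: −178a + 66b = −149.4;  Well 103−Well 101: −152a + 37b = −121.8.
Solving gives a = 0.72867, b = −0.29843.
Gradient magnitude |∇z| = √(a² + b²) = √(0.53096 + 0.08906) = 0.78742.
True dip = arctan(0.78742) = 38.2°, dipping toward WNW (azimuth ≈ 292°).

38.2°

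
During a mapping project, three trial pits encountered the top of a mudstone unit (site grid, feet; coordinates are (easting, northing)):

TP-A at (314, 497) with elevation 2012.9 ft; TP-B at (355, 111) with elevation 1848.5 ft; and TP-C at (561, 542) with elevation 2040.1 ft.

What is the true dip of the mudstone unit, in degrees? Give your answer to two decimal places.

23.29°

Two edge vectors: TP-A→TP-B = (41, -386, -164.4), TP-A→TP-C = (247, 45, 27.2).
Normal n = (TP-A→TP-B) × (TP-A→TP-C) = (-3101.2, -41722, 97187).
So ∂z/∂E = −n_x/n_z = 0.03191 and ∂z/∂N = −n_y/n_z = 0.42930.
Gradient magnitude |∇z| = √(a² + b²) = √(0.00102 + 0.18430) = 0.43048.
True dip = arctan(0.43048) = 23.29°, dipping toward S (azimuth ≈ 184°).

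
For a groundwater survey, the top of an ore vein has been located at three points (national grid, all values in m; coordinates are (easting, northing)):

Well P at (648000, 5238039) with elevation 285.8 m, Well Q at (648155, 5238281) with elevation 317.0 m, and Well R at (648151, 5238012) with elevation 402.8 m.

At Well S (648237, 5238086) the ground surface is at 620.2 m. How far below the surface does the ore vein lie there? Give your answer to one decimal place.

180.2 m

Let the plane be z = a·E + b·N + c.
Well Q−Well P: 155a + 242b = 31.2;  Well R−Well P: 151a − 27b = 117.
Solving gives a = 0.715898544, b = −0.329604439.
Then c = 285.8 − a·648000 − b·5238039 = 1262864.45.
At (648237, 5238086): z_contact = 464071.92 − 1726496.40 + 1262864.45 = 439.98 m.
Depth below ground = 620.2 − 439.98 = 180.2 m.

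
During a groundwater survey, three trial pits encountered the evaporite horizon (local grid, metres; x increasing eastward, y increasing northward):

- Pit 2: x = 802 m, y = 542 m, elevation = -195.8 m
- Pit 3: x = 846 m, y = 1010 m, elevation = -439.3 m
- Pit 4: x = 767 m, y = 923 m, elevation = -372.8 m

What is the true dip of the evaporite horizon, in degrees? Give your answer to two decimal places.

Let the plane be z = a·x + b·y + c.
Pit 3−Pit 2: 44a + 468b = −243.5;  Pit 4−Pit 2: −35a + 381b = −177.
Solving gives a = −0.29983, b = −0.49211.
Gradient magnitude |∇z| = √(a² + b²) = √(0.08990 + 0.24217) = 0.57625.
True dip = arctan(0.57625) = 29.95°, dipping toward NNE (azimuth ≈ 031°).

29.95°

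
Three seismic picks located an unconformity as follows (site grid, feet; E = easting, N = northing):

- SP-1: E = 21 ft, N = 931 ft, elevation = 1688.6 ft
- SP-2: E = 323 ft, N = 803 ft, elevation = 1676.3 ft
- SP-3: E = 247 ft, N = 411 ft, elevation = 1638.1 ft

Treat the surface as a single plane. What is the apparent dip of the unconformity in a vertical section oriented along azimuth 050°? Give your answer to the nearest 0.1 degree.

3.6°

Let the plane be z = a·E + b·N + c.
SP-2−SP-1: 302a − 128b = −12.3;  SP-3−SP-1: 226a − 520b = −50.5.
Solving gives a = 0.00053, b = 0.09735.
Unit vector along 050° is (sin 50°, cos 50°) = (0.7660, 0.6428).
Slope in that direction = a·(0.7660) + b·(0.6428) = 0.06298.
Apparent dip = arctan|0.06298| = 3.6° (true dip is 5.6°, so apparent ≤ true as expected).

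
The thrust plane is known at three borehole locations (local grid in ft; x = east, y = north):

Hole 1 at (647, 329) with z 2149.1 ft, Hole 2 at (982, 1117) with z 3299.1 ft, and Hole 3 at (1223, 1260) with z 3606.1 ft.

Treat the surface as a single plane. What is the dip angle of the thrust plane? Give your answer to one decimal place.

Let the plane be z = a·x + b·y + c.
Hole 2−Hole 1: 335a + 788b = 1150;  Hole 3−Hole 1: 576a + 931b = 1457.
Solving gives a = 0.54552, b = 1.22747.
Gradient magnitude |∇z| = √(a² + b²) = √(0.29760 + 1.50669) = 1.34324.
True dip = arctan(1.34324) = 53.3°, dipping toward SSW (azimuth ≈ 204°).

53.3°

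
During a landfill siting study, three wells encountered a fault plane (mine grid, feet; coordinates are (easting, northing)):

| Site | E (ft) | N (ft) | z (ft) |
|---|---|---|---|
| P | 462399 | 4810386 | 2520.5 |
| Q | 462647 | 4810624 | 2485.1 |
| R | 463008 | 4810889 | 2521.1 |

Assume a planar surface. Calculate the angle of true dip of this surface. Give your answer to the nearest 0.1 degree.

Two edge vectors: P→Q = (248, 238, -35.4), P→R = (609, 503, 0.6).
Normal n = (P→Q) × (P→R) = (17949, -21707.4, -20198).
So ∂z/∂E = −n_x/n_z = 0.88865 and ∂z/∂N = −n_y/n_z = −1.07473.
Gradient magnitude |∇z| = √(a² + b²) = √(0.78970 + 1.15504) = 1.39454.
True dip = arctan(1.39454) = 54.4°, dipping toward NW (azimuth ≈ 320°).

54.4°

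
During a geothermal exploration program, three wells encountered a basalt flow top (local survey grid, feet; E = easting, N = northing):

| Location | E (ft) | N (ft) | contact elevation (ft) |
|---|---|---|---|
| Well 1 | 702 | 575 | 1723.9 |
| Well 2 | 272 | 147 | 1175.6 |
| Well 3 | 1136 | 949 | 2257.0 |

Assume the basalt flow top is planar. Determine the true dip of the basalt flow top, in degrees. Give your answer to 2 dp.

Let the plane be z = a·E + b·N + c.
Well 2−Well 1: −430a − 428b = −548.3;  Well 3−Well 1: 434a + 374b = 533.1.
Solving gives a = 0.92662, b = 0.35012.
Gradient magnitude |∇z| = √(a² + b²) = √(0.85863 + 0.12258) = 0.99056.
True dip = arctan(0.99056) = 44.73°, dipping toward WSW (azimuth ≈ 249°).

44.73°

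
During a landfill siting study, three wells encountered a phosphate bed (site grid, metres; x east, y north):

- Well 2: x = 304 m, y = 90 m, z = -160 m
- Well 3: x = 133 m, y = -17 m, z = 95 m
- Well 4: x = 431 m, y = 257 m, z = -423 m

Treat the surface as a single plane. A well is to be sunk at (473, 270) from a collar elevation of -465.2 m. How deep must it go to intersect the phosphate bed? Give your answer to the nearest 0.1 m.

Let the plane be z = a·x + b·y + c.
Well 3−Well 2: −171a − 107b = 255;  Well 4−Well 2: 127a + 167b = −263.
Solving gives a = −0.96499, b = −0.84099.
Then c = -160 − a·304 − b·90 = 209.05.
At (473, 270): z_contact = −456.44 − 227.07 + 209.05 = -474.46 m.
Depth below ground = -465.2 − (-474.46) = 9.3 m.

9.3 m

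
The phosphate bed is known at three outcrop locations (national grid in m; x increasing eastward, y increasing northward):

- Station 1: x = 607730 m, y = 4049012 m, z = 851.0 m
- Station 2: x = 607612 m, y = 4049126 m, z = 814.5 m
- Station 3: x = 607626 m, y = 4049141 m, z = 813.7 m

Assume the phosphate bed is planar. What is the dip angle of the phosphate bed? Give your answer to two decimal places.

Two edge vectors: Station 1→Station 2 = (-118, 114, -36.5), Station 1→Station 3 = (-104, 129, -37.3).
Normal n = (Station 1→Station 2) × (Station 1→Station 3) = (456.3, -605.4, -3366).
So ∂z/∂x = −n_x/n_z = 0.13556 and ∂z/∂y = −n_y/n_z = −0.17986.
Gradient magnitude |∇z| = √(a² + b²) = √(0.01838 + 0.03235) = 0.22522.
True dip = arctan(0.22522) = 12.69°, dipping toward NW (azimuth ≈ 323°).

12.69°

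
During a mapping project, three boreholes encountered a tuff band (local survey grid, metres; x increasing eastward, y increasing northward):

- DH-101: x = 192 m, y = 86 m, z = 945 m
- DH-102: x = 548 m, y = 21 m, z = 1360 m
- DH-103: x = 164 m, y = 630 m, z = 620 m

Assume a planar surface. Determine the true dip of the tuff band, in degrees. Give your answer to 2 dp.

50.12°

Let the plane be z = a·x + b·y + c.
DH-102−DH-101: 356a − 65b = 415;  DH-103−DH-101: −28a + 544b = −325.
Solving gives a = 1.06667, b = −0.54252.
Gradient magnitude |∇z| = √(a² + b²) = √(1.13779 + 0.29433) = 1.19671.
True dip = arctan(1.19671) = 50.12°, dipping toward WNW (azimuth ≈ 297°).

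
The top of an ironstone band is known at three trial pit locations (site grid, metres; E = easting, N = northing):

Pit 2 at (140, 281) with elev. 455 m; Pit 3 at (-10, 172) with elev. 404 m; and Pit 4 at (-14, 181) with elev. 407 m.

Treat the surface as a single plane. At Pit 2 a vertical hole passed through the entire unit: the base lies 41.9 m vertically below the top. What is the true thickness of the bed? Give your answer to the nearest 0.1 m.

Let the plane be z = a·E + b·N + c.
Pit 3−Pit 2: −150a − 109b = −51;  Pit 4−Pit 2: −154a − 100b = −48.
Solving gives a = 0.07391, b = 0.36618.
|∇z| = √(a²+b²) = 0.37357, so dip δ = arctan(0.37357) = 20.48°.
True thickness = vertical thickness × cos δ = 41.9 × cos 20.48° = 39.3 m.

39.3 m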